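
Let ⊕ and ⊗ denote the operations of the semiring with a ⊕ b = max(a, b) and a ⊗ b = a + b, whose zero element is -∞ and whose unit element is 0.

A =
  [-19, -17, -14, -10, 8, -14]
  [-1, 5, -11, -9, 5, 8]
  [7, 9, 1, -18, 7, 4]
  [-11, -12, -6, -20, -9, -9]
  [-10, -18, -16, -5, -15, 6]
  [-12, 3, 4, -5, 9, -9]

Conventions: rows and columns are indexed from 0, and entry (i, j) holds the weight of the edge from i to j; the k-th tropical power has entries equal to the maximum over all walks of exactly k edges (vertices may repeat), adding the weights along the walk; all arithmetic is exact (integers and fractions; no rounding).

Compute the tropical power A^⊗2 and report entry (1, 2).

A^⊗2:
  [-2, -5, -8, 3, -5, 14]
  [4, 11, 12, 3, 17, 13]
  [8, 14, 8, 2, 15, 17]
  [1, 3, -5, -14, 1, -2]
  [-6, 9, 10, 1, 15, -3]
  [11, 13, 5, 4, 11, 15]
Key observation: the optimum is the walk 1->5->2, with weight 8 + 4 = 12.
Optimal value attained by: walk 1->5->2.
Answer: (A^⊗2)[1][2] = 12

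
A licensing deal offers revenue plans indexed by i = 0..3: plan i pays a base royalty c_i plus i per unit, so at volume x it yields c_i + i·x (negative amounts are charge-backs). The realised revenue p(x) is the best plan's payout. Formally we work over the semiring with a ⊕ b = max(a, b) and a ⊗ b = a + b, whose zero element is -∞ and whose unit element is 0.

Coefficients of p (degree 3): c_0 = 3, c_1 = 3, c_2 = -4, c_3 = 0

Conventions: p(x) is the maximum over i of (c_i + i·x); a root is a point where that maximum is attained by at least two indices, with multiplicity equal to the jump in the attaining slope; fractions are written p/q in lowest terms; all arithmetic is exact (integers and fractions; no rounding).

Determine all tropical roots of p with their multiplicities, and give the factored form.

hull edge (i=0, c=3) to (i=1, c=3): slope 0, span 1
hull edge (i=1, c=3) to (i=3, c=0): slope -3/2, span 2
Factored form: p(x) = 0 ⊗ (x ⊕ 0) ⊗ (x ⊕ 3/2) ⊗ (x ⊕ 3/2)
Answer: roots = 0 (mult 1), 3/2 (mult 2)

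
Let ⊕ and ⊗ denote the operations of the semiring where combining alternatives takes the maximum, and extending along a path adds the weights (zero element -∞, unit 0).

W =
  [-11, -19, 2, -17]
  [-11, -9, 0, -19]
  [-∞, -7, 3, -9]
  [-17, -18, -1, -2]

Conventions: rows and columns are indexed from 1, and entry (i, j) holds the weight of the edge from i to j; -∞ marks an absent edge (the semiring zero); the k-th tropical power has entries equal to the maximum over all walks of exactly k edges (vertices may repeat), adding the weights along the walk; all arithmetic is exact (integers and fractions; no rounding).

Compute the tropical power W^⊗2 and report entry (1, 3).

W^⊗2:
  [-22, -5, 5, -7]
  [-20, -7, 3, -9]
  [-18, -4, 6, -6]
  [-19, -8, 2, -4]
Key observation: the optimum is the walk 1->3->3, with weight 2 + 3 = 5.
Optimal value attained by: walk 1->3->3.
Answer: (W^⊗2)[1][3] = 5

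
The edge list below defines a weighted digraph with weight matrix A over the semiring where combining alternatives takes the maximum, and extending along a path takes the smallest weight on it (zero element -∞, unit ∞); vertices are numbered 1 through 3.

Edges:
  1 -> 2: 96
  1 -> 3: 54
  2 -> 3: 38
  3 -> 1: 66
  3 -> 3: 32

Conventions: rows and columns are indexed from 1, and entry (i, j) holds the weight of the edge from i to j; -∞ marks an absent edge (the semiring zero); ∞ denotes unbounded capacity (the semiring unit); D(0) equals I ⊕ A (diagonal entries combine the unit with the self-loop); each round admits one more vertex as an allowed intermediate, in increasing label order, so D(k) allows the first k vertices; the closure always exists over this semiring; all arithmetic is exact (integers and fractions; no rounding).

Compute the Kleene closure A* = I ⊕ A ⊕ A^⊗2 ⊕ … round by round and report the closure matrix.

D(0):
  [∞, 96, 54]
  [-∞, ∞, 38]
  [66, -∞, ∞]
D(1):
  [∞, 96, 54]
  [-∞, ∞, 38]
  [66, 66, ∞]
D(2):
  [∞, 96, 54]
  [-∞, ∞, 38]
  [66, 66, ∞]
D(3):
  [∞, 96, 54]
  [38, ∞, 38]
  [66, 66, ∞]
Answer: A* = [[∞, 96, 54], [38, ∞, 38], [66, 66, ∞]]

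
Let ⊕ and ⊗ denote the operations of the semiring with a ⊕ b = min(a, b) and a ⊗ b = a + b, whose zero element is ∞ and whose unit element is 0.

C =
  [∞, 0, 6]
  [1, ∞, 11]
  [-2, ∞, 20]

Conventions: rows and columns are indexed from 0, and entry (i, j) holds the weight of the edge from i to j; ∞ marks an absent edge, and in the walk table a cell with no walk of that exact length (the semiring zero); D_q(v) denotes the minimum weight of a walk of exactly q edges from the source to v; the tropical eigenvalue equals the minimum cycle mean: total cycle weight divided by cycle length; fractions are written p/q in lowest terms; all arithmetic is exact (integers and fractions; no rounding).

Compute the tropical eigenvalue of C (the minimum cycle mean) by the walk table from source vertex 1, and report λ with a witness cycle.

q=0: [∞, 0, ∞]
q=1: [1, ∞, 11]
q=2: [9, 1, 7]
q=3: [2, 9, 12]
Optimal cycle mean attained by: cycle 0->1->0, total 0 + 1, length 2.
Answer: λ = 1/2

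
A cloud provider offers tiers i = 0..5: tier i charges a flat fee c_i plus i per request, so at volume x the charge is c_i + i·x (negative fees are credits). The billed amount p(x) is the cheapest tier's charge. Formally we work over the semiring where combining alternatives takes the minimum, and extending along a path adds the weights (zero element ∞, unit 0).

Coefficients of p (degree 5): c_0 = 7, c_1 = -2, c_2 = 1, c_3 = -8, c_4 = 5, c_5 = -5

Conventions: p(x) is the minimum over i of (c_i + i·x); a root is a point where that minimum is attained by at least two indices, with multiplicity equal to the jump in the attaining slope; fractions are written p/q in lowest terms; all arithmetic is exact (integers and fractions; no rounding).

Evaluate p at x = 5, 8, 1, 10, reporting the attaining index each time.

p(5) = min(7+0·5=7, -2+1·5=3, 1+2·5=11, -8+3·5=7, 5+4·5=25, -5+5·5=20) = 3 (attained by i=1)
p(8) = min(7+0·8=7, -2+1·8=6, 1+2·8=17, -8+3·8=16, 5+4·8=37, -5+5·8=35) = 6 (attained by i=1)
p(1) = min(7+0·1=7, -2+1·1=-1, 1+2·1=3, -8+3·1=-5, 5+4·1=9, -5+5·1=0) = -5 (attained by i=3)
p(10) = min(7+0·10=7, -2+1·10=8, 1+2·10=21, -8+3·10=22, 5+4·10=45, -5+5·10=45) = 7 (attained by i=0)
Answer: p(5) = 3; p(8) = 6; p(1) = -5; p(10) = 7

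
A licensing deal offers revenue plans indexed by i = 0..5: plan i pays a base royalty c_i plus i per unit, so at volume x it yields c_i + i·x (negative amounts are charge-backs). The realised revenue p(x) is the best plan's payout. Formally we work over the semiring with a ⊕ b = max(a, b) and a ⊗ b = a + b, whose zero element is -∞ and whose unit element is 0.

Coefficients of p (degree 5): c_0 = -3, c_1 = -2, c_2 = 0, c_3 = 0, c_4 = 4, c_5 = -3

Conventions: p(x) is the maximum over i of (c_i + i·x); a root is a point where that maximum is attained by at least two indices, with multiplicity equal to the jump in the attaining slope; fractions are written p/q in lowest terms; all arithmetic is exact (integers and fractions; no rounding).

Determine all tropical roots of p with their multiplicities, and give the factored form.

hull edge (i=0, c=-3) to (i=4, c=4): slope 7/4, span 4
hull edge (i=4, c=4) to (i=5, c=-3): slope -7, span 1
Factored form: p(x) = -3 ⊗ (x ⊕ (-7/4)) ⊗ (x ⊕ (-7/4)) ⊗ (x ⊕ (-7/4)) ⊗ (x ⊕ (-7/4)) ⊗ (x ⊕ 7)
Answer: roots = -7/4 (mult 4), 7 (mult 1)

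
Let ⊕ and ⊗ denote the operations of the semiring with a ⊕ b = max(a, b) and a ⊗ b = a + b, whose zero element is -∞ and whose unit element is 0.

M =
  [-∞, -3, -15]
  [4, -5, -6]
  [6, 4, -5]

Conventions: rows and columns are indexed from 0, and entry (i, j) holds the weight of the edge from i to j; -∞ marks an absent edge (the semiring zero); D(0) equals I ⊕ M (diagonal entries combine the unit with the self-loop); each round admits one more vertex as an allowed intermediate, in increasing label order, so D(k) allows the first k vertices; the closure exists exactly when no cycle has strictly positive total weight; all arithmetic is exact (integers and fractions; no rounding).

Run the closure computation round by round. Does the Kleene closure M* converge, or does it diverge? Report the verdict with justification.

D(0):
  [0, -3, -15]
  [4, 0, -6]
  [6, 4, 0]
Detection: at round 1, diagonal entry (1, 1) turns strictly positive.
Key observation: the cycle 1->0->1 has total weight 4 + (-3), which is strictly positive.
Answer: DIVERGES — positive cycle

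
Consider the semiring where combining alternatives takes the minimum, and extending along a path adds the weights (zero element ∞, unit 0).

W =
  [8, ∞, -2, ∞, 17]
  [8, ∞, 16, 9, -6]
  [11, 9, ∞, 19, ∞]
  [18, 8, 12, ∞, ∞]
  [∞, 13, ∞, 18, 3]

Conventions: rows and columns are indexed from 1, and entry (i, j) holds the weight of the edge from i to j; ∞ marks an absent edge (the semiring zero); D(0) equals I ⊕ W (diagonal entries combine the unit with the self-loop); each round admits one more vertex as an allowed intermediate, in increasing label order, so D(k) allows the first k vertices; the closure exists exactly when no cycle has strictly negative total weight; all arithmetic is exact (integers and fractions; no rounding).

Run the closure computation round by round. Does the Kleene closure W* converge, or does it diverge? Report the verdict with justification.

D(0):
  [0, ∞, -2, ∞, 17]
  [8, 0, 16, 9, -6]
  [11, 9, 0, 19, ∞]
  [18, 8, 12, 0, ∞]
  [∞, 13, ∞, 18, 0]
D(1):
  [0, ∞, -2, ∞, 17]
  [8, 0, 6, 9, -6]
  [11, 9, 0, 19, 28]
  [18, 8, 12, 0, 35]
  [∞, 13, ∞, 18, 0]
D(2):
  [0, ∞, -2, ∞, 17]
  [8, 0, 6, 9, -6]
  [11, 9, 0, 18, 3]
  [16, 8, 12, 0, 2]
  [21, 13, 19, 18, 0]
D(3):
  [0, 7, -2, 16, 1]
  [8, 0, 6, 9, -6]
  [11, 9, 0, 18, 3]
  [16, 8, 12, 0, 2]
  [21, 13, 19, 18, 0]
D(4):
  [0, 7, -2, 16, 1]
  [8, 0, 6, 9, -6]
  [11, 9, 0, 18, 3]
  [16, 8, 12, 0, 2]
  [21, 13, 19, 18, 0]
D(5):
  [0, 7, -2, 16, 1]
  [8, 0, 6, 9, -6]
  [11, 9, 0, 18, 3]
  [16, 8, 12, 0, 2]
  [21, 13, 19, 18, 0]
Key observation: every diagonal entry stays at the unit through all rounds, so no improving cycle exists.
Answer: CONVERGES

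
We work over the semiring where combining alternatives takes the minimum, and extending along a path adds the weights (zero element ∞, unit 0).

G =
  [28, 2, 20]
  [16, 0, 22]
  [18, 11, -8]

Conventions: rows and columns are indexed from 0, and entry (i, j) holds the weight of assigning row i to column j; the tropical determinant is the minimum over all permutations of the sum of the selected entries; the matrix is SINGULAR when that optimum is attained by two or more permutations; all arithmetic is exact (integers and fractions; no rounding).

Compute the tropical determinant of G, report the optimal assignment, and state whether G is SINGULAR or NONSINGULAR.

σ = (0, 1, 2): 28 + 0 + (-8) = 20
σ = (0, 2, 1): 28 + 22 + 11 = 61
σ = (1, 0, 2): 2 + 16 + (-8) = 10
σ = (1, 2, 0): 2 + 22 + 18 = 42
σ = (2, 0, 1): 20 + 16 + 11 = 47
σ = (2, 1, 0): 20 + 0 + 18 = 38
Optimal value attained by: σ = (1, 0, 2).
Answer: det⊕(G) = 10; verdict: NONSINGULAR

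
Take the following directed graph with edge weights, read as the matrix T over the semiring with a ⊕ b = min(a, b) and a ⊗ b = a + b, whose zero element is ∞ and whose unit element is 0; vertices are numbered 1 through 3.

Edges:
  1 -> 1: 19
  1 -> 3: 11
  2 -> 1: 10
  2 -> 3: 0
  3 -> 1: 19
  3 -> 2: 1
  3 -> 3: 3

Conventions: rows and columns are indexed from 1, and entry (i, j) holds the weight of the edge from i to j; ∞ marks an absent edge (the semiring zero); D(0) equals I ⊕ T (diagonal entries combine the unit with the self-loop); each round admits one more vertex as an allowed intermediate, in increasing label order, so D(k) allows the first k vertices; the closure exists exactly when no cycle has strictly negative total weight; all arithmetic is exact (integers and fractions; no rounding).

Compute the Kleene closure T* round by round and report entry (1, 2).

D(0):
  [0, ∞, 11]
  [10, 0, 0]
  [19, 1, 0]
D(1):
  [0, ∞, 11]
  [10, 0, 0]
  [19, 1, 0]
D(2):
  [0, ∞, 11]
  [10, 0, 0]
  [11, 1, 0]
D(3):
  [0, 12, 11]
  [10, 0, 0]
  [11, 1, 0]
Answer: T*[1][2] = 12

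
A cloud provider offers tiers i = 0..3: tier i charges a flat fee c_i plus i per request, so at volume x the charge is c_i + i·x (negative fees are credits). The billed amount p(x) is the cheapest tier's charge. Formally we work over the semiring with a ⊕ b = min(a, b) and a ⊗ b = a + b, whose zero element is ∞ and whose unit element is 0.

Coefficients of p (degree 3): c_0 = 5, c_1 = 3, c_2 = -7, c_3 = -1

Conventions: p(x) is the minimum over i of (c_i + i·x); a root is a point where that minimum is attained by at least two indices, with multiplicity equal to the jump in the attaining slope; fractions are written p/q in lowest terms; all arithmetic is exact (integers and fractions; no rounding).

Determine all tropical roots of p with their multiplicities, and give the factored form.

hull edge (i=0, c=5) to (i=2, c=-7): slope -6, span 2
hull edge (i=2, c=-7) to (i=3, c=-1): slope 6, span 1
Factored form: p(x) = -1 ⊗ (x ⊕ (-6)) ⊗ (x ⊕ 6) ⊗ (x ⊕ 6)
Answer: roots = -6 (mult 1), 6 (mult 2)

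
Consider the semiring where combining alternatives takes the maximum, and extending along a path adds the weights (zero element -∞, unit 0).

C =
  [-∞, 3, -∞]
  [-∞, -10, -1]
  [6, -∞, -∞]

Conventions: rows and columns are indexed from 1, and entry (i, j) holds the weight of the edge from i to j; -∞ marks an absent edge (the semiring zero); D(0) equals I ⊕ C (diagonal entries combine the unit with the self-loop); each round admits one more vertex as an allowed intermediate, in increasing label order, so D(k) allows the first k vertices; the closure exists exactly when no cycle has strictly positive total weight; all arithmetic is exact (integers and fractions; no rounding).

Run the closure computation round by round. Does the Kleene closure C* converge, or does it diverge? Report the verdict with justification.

D(0):
  [0, 3, -∞]
  [-∞, 0, -1]
  [6, -∞, 0]
D(1):
  [0, 3, -∞]
  [-∞, 0, -1]
  [6, 9, 0]
Detection: at round 2, diagonal entry (3, 3) turns strictly positive.
Key observation: the cycle 3->1->2->3 has total weight 6 + 3 + (-1), which is strictly positive.
Answer: DIVERGES — positive cycle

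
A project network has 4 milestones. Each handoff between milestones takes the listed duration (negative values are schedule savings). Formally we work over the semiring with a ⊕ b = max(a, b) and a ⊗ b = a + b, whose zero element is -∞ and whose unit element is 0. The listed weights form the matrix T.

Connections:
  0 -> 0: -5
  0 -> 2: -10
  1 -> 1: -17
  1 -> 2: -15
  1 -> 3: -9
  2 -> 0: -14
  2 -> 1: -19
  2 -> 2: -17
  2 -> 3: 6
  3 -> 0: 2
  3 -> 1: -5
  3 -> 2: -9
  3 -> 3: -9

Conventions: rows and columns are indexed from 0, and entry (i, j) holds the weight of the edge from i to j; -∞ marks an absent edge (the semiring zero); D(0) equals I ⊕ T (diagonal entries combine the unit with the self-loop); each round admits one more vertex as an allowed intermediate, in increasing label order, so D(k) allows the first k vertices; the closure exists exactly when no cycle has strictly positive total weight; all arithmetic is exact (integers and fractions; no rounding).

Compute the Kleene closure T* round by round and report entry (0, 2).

D(0):
  [0, -∞, -10, -∞]
  [-∞, 0, -15, -9]
  [-14, -19, 0, 6]
  [2, -5, -9, 0]
D(1):
  [0, -∞, -10, -∞]
  [-∞, 0, -15, -9]
  [-14, -19, 0, 6]
  [2, -5, -8, 0]
D(2):
  [0, -∞, -10, -∞]
  [-∞, 0, -15, -9]
  [-14, -19, 0, 6]
  [2, -5, -8, 0]
D(3):
  [0, -29, -10, -4]
  [-29, 0, -15, -9]
  [-14, -19, 0, 6]
  [2, -5, -8, 0]
D(4):
  [0, -9, -10, -4]
  [-7, 0, -15, -9]
  [8, 1, 0, 6]
  [2, -5, -8, 0]
Answer: T*[0][2] = -10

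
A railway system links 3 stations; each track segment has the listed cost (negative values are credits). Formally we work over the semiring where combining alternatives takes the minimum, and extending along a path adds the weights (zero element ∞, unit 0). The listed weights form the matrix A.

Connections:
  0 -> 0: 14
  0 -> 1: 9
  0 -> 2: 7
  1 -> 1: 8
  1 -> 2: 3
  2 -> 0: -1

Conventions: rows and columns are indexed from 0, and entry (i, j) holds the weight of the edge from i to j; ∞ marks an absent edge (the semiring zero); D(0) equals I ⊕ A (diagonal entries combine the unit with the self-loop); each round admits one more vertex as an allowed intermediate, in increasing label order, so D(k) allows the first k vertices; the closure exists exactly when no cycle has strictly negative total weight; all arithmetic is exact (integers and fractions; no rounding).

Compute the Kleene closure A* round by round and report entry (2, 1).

D(0):
  [0, 9, 7]
  [∞, 0, 3]
  [-1, ∞, 0]
D(1):
  [0, 9, 7]
  [∞, 0, 3]
  [-1, 8, 0]
D(2):
  [0, 9, 7]
  [∞, 0, 3]
  [-1, 8, 0]
D(3):
  [0, 9, 7]
  [2, 0, 3]
  [-1, 8, 0]
Answer: A*[2][1] = 8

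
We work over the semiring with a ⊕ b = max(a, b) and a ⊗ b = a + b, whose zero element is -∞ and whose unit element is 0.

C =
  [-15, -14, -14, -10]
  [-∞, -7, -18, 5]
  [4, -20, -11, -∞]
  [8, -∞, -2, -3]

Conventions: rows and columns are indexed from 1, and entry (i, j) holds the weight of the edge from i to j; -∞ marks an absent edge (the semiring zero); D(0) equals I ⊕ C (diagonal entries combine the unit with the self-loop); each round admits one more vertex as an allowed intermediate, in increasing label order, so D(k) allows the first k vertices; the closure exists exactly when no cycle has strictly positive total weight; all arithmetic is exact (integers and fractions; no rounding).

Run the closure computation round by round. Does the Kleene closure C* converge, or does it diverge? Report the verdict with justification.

D(0):
  [0, -14, -14, -10]
  [-∞, 0, -18, 5]
  [4, -20, 0, -∞]
  [8, -∞, -2, 0]
D(1):
  [0, -14, -14, -10]
  [-∞, 0, -18, 5]
  [4, -10, 0, -6]
  [8, -6, -2, 0]
D(2):
  [0, -14, -14, -9]
  [-∞, 0, -18, 5]
  [4, -10, 0, -5]
  [8, -6, -2, 0]
D(3):
  [0, -14, -14, -9]
  [-14, 0, -18, 5]
  [4, -10, 0, -5]
  [8, -6, -2, 0]
D(4):
  [0, -14, -11, -9]
  [13, 0, 3, 5]
  [4, -10, 0, -5]
  [8, -6, -2, 0]
Key observation: every diagonal entry stays at the unit through all rounds, so no improving cycle exists.
Answer: CONVERGES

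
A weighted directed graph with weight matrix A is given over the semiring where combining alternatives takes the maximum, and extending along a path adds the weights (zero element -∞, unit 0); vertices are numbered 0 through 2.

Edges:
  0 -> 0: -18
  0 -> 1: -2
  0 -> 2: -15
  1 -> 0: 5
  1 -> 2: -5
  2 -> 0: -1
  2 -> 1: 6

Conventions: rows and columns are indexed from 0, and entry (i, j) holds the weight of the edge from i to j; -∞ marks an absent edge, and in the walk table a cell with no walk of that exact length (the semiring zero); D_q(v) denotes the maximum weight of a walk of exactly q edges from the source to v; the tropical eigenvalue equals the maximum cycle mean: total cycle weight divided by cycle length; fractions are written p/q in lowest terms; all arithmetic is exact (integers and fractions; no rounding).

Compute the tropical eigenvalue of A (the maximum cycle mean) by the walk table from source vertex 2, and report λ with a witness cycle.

q=0: [-∞, -∞, 0]
q=1: [-1, 6, -∞]
q=2: [11, -3, 1]
q=3: [2, 9, -4]
Optimal cycle mean attained by: cycle 0->1->0, total (-2) + 5, length 2.
Answer: λ = 3/2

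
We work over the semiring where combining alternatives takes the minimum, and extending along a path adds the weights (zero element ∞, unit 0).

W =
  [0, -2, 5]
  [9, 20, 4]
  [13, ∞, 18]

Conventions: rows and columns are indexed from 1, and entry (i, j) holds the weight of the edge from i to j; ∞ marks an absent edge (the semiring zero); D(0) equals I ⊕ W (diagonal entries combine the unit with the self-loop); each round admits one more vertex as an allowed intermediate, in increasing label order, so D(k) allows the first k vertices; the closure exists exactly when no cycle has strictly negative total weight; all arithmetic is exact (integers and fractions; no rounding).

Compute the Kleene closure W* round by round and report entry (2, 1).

D(0):
  [0, -2, 5]
  [9, 0, 4]
  [13, ∞, 0]
D(1):
  [0, -2, 5]
  [9, 0, 4]
  [13, 11, 0]
D(2):
  [0, -2, 2]
  [9, 0, 4]
  [13, 11, 0]
D(3):
  [0, -2, 2]
  [9, 0, 4]
  [13, 11, 0]
Answer: W*[2][1] = 9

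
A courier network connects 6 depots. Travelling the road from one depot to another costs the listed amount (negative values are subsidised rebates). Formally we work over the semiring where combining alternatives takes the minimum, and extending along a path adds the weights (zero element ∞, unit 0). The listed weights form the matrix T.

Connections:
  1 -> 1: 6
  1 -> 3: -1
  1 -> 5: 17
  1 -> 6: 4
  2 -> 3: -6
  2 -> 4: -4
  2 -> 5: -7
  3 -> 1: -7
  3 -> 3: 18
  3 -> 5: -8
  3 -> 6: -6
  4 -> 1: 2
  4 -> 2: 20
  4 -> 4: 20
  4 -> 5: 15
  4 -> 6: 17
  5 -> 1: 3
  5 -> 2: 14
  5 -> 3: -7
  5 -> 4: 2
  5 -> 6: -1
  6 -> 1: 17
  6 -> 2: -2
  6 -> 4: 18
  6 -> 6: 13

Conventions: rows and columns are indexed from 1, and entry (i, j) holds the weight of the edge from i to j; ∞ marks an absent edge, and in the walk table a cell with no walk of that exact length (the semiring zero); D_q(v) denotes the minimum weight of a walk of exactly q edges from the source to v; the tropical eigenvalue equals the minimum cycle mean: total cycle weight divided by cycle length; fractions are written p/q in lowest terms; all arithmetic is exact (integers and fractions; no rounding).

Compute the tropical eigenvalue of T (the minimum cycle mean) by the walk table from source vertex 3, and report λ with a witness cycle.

q=0: [∞, ∞, 0, ∞, ∞, ∞]
q=1: [-7, ∞, 18, ∞, -8, -6]
q=2: [-5, -8, -15, -6, 10, -9]
q=3: [-22, -11, -14, -12, -23, -21]
q=4: [-21, -23, -30, -21, -22, -24]
q=5: [-37, -26, -29, -27, -38, -36]
q=6: [-36, -38, -45, -36, -37, -39]
Optimal cycle mean attained by: cycle 3->5->3, total (-8) + (-7), length 2.
Answer: λ = -15/2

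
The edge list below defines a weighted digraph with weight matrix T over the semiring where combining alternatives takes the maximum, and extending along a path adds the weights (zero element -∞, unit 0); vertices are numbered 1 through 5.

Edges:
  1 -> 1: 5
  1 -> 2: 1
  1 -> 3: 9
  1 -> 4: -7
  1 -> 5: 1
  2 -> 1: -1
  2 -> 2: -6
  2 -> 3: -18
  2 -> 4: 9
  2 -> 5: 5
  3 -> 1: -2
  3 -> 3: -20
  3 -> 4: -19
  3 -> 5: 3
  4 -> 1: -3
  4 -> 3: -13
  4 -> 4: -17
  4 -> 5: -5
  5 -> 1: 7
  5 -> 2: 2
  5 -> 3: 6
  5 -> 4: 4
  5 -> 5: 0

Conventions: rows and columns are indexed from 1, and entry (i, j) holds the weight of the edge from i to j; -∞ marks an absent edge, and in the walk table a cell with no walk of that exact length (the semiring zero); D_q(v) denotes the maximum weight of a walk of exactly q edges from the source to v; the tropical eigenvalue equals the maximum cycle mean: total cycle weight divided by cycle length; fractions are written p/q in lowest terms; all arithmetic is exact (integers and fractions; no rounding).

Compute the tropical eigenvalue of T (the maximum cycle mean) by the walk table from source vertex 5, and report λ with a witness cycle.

q=0: [-∞, -∞, -∞, -∞, 0]
q=1: [7, 2, 6, 4, 0]
q=2: [12, 8, 16, 11, 9]
q=3: [17, 13, 21, 17, 19]
q=4: [26, 21, 26, 23, 24]
q=5: [31, 27, 35, 30, 29]
Optimal cycle mean attained by: cycle 1->3->5->1, total 9 + 3 + 7, length 3.
Answer: λ = 19/3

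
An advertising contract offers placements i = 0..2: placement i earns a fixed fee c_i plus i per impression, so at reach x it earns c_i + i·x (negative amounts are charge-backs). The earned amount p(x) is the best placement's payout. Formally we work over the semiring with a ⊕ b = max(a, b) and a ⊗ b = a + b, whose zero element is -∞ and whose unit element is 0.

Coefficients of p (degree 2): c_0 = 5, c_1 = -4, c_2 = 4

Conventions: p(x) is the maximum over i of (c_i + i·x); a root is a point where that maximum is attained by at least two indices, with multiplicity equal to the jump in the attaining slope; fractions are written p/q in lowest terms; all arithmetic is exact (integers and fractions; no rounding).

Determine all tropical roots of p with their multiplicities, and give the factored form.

hull edge (i=0, c=5) to (i=2, c=4): slope -1/2, span 2
Factored form: p(x) = 4 ⊗ (x ⊕ 1/2) ⊗ (x ⊕ 1/2)
Answer: roots = 1/2 (mult 2)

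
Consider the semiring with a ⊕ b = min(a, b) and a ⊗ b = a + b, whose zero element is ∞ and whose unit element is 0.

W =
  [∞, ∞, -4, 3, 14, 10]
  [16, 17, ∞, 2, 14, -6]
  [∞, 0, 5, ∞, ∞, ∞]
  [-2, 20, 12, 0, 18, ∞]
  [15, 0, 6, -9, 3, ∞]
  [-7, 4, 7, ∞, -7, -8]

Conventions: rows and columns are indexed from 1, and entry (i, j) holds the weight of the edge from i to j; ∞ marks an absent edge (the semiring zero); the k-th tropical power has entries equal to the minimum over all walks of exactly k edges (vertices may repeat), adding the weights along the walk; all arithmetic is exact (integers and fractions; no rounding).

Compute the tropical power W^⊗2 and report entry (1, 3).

W^⊗2:
  [1, -4, 1, 3, 3, 2]
  [-13, -2, 1, 2, -13, -14]
  [16, 5, 10, 2, 14, -6]
  [-2, 12, -6, 0, 12, 8]
  [-11, 3, 3, -9, 6, -6]
  [-15, -7, -11, -16, -15, -16]
Key observation: the optimum is the walk 1->3->3, with weight (-4) + 5 = 1.
Optimal value attained by: walk 1->3->3.
Answer: (W^⊗2)[1][3] = 1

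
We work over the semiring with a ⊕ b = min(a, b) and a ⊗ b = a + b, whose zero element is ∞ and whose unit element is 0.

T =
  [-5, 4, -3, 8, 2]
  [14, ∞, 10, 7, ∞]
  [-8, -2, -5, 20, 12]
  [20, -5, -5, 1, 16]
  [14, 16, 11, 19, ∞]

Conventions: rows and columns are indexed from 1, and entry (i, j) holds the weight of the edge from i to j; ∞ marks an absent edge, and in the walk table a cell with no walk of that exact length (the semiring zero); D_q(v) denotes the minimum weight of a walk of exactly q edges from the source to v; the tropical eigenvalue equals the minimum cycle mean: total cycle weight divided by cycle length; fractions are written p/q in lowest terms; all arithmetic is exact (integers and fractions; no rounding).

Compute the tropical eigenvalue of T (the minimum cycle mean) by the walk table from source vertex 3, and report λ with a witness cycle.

q=0: [∞, ∞, 0, ∞, ∞]
q=1: [-8, -2, -5, 20, 12]
q=2: [-13, -7, -11, 0, -6]
q=3: [-19, -13, -16, -5, -11]
q=4: [-24, -18, -22, -11, -17]
q=5: [-30, -24, -27, -16, -22]
Optimal cycle mean attained by: cycle 1->3->1, total (-3) + (-8), length 2.
Answer: λ = -11/2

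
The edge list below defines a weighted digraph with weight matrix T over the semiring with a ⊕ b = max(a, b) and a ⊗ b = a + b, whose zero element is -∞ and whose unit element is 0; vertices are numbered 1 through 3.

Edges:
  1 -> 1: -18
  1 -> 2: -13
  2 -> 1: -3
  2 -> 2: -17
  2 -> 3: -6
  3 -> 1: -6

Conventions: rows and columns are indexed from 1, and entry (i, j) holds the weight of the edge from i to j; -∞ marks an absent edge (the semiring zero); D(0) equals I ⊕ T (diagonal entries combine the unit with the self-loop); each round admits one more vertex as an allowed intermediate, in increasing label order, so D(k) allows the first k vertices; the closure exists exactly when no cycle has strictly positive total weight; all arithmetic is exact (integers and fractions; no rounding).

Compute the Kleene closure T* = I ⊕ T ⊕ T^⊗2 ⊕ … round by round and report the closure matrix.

D(0):
  [0, -13, -∞]
  [-3, 0, -6]
  [-6, -∞, 0]
D(1):
  [0, -13, -∞]
  [-3, 0, -6]
  [-6, -19, 0]
D(2):
  [0, -13, -19]
  [-3, 0, -6]
  [-6, -19, 0]
D(3):
  [0, -13, -19]
  [-3, 0, -6]
  [-6, -19, 0]
Answer: T* = [[0, -13, -19], [-3, 0, -6], [-6, -19, 0]]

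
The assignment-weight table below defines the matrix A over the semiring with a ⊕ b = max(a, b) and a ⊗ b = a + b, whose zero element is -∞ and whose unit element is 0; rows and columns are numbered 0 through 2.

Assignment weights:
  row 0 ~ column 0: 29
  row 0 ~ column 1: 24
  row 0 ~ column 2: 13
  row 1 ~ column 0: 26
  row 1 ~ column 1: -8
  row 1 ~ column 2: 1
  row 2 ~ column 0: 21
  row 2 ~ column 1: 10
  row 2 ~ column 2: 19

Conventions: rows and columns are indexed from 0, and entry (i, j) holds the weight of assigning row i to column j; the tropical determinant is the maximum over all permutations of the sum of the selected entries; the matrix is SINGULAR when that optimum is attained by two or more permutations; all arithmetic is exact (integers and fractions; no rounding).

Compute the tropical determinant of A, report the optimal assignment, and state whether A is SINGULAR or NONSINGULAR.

σ = (0, 1, 2): 29 + (-8) + 19 = 40
σ = (0, 2, 1): 29 + 1 + 10 = 40
σ = (1, 0, 2): 24 + 26 + 19 = 69
σ = (1, 2, 0): 24 + 1 + 21 = 46
σ = (2, 0, 1): 13 + 26 + 10 = 49
σ = (2, 1, 0): 13 + (-8) + 21 = 26
Optimal value attained by: σ = (1, 0, 2).
Answer: det⊕(A) = 69; verdict: NONSINGULAR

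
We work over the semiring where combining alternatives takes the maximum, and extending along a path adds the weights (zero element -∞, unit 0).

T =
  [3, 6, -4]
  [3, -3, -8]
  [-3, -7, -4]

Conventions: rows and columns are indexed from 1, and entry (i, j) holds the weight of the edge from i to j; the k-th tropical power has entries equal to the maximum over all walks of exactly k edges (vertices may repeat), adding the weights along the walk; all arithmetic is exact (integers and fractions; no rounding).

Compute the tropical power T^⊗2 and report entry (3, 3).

T^⊗2:
  [9, 9, -1]
  [6, 9, -1]
  [0, 3, -7]
Key observation: the optimum is the walk 3->1->3, with weight (-3) + (-4) = -7.
Optimal value attained by: walk 3->1->3.
Answer: (T^⊗2)[3][3] = -7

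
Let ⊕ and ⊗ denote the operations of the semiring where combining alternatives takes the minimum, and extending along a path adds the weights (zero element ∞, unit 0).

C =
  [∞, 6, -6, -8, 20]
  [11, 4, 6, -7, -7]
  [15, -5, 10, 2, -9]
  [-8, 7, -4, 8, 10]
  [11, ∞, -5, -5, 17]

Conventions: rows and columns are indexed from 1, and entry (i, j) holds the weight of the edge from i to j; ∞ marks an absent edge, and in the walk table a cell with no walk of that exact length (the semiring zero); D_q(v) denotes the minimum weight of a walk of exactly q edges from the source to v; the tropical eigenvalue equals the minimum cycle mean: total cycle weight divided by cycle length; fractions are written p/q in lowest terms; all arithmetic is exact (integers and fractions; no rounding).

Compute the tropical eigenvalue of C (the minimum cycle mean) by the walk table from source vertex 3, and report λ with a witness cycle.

q=0: [∞, ∞, 0, ∞, ∞]
q=1: [15, -5, 10, 2, -9]
q=2: [-6, -1, -14, -14, -12]
q=3: [-22, -19, -18, -17, -23]
q=4: [-25, -23, -28, -30, -27]
q=5: [-38, -33, -34, -33, -37]
Optimal cycle mean attained by: cycle 1->4->1, total (-8) + (-8), length 2.
Answer: λ = -8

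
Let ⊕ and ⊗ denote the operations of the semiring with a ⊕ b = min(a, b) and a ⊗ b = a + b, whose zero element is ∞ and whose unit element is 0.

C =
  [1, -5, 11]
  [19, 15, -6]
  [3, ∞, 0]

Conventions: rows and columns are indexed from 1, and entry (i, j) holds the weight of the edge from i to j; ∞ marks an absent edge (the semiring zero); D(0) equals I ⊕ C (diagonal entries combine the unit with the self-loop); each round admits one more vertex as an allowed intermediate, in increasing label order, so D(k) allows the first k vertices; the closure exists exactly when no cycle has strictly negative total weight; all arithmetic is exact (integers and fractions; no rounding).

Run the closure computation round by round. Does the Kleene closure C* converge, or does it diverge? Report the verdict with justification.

D(0):
  [0, -5, 11]
  [19, 0, -6]
  [3, ∞, 0]
D(1):
  [0, -5, 11]
  [19, 0, -6]
  [3, -2, 0]
Detection: at round 2, diagonal entry (3, 3) turns strictly negative.
Key observation: the cycle 3->1->2->3 has total weight 3 + (-5) + (-6), which is strictly negative.
Answer: DIVERGES — negative cycle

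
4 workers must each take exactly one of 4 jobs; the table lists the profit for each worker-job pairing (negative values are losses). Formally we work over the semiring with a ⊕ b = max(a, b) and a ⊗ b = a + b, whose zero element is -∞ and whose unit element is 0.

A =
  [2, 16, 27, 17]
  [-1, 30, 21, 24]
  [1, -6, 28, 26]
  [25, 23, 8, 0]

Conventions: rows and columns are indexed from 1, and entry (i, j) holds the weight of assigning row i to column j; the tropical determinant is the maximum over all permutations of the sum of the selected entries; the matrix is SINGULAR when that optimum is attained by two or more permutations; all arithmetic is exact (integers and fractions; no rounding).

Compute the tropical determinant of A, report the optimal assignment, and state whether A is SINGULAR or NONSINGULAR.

σ = (1, 2, 3, 4): 2 + 30 + 28 + 0 = 60
σ = (1, 2, 4, 3): 2 + 30 + 26 + 8 = 66
σ = (1, 3, 2, 4): 2 + 21 + (-6) + 0 = 17
σ = (1, 3, 4, 2): 2 + 21 + 26 + 23 = 72
σ = (1, 4, 2, 3): 2 + 24 + (-6) + 8 = 28
σ = (1, 4, 3, 2): 2 + 24 + 28 + 23 = 77
σ = (2, 1, 3, 4): 16 + (-1) + 28 + 0 = 43
σ = (2, 1, 4, 3): 16 + (-1) + 26 + 8 = 49
σ = (2, 3, 1, 4): 16 + 21 + 1 + 0 = 38
σ = (2, 3, 4, 1): 16 + 21 + 26 + 25 = 88
σ = (2, 4, 1, 3): 16 + 24 + 1 + 8 = 49
σ = (2, 4, 3, 1): 16 + 24 + 28 + 25 = 93
σ = (3, 1, 2, 4): 27 + (-1) + (-6) + 0 = 20
σ = (3, 1, 4, 2): 27 + (-1) + 26 + 23 = 75
σ = (3, 2, 1, 4): 27 + 30 + 1 + 0 = 58
σ = (3, 2, 4, 1): 27 + 30 + 26 + 25 = 108
σ = (3, 4, 1, 2): 27 + 24 + 1 + 23 = 75
σ = (3, 4, 2, 1): 27 + 24 + (-6) + 25 = 70
σ = (4, 1, 2, 3): 17 + (-1) + (-6) + 8 = 18
σ = (4, 1, 3, 2): 17 + (-1) + 28 + 23 = 67
σ = (4, 2, 1, 3): 17 + 30 + 1 + 8 = 56
σ = (4, 2, 3, 1): 17 + 30 + 28 + 25 = 100
σ = (4, 3, 1, 2): 17 + 21 + 1 + 23 = 62
σ = (4, 3, 2, 1): 17 + 21 + (-6) + 25 = 57
Optimal value attained by: σ = (3, 2, 4, 1).
Answer: det⊕(A) = 108; verdict: NONSINGULAR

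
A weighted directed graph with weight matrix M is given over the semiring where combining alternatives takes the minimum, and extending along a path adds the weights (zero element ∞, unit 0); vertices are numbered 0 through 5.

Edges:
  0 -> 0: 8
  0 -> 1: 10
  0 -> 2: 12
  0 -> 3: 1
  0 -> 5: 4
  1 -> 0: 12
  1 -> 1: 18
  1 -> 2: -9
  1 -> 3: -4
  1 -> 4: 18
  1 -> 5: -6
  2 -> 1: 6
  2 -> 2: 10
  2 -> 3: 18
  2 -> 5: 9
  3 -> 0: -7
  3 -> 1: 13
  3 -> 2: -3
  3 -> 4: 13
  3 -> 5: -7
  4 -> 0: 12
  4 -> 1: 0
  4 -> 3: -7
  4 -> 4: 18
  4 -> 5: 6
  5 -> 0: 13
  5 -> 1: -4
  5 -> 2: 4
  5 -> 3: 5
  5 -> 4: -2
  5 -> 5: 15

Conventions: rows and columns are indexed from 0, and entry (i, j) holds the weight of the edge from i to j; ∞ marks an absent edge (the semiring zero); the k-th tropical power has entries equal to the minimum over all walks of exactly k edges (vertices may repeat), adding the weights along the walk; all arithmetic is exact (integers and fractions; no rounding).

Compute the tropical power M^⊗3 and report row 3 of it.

M^⊗2:
  [-6, 0, -2, 6, 2, -6]
  [-11, -10, -7, -1, -8, -11]
  [11, 5, -3, 2, 7, 0]
  [1, -11, -3, -6, -9, -3]
  [-14, 2, -10, -4, 4, -14]
  [-2, -2, -13, -9, 13, -10]
M^⊗3:
  [-1, -10, -9, -5, -8, -6]
  [-8, -15, -19, -15, -13, -16]
  [-5, -4, -4, 0, -2, -5]
  [-13, -9, -20, -16, -5, -17]
  [-11, -18, -10, -13, -16, -11]
  [-16, -14, -12, -6, -12, -16]
Answer: row 3 of M^⊗3 = [-13, -9, -20, -16, -5, -17]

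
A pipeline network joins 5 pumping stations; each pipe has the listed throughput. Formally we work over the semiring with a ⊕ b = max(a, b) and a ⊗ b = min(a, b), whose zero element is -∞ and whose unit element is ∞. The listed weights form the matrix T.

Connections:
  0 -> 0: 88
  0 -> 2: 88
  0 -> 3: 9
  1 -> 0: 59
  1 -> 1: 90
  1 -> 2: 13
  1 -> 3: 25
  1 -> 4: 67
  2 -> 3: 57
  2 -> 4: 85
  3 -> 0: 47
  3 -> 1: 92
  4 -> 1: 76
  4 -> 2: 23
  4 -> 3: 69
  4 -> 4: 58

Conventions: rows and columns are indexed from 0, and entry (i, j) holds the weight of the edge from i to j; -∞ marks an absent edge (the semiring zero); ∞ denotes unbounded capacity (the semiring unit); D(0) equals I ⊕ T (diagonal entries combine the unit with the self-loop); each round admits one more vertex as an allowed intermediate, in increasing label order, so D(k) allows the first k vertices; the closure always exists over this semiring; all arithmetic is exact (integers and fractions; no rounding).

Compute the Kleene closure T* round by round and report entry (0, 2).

D(0):
  [∞, -∞, 88, 9, -∞]
  [59, ∞, 13, 25, 67]
  [-∞, -∞, ∞, 57, 85]
  [47, 92, -∞, ∞, -∞]
  [-∞, 76, 23, 69, ∞]
D(1):
  [∞, -∞, 88, 9, -∞]
  [59, ∞, 59, 25, 67]
  [-∞, -∞, ∞, 57, 85]
  [47, 92, 47, ∞, -∞]
  [-∞, 76, 23, 69, ∞]
D(2):
  [∞, -∞, 88, 9, -∞]
  [59, ∞, 59, 25, 67]
  [-∞, -∞, ∞, 57, 85]
  [59, 92, 59, ∞, 67]
  [59, 76, 59, 69, ∞]
D(3):
  [∞, -∞, 88, 57, 85]
  [59, ∞, 59, 57, 67]
  [-∞, -∞, ∞, 57, 85]
  [59, 92, 59, ∞, 67]
  [59, 76, 59, 69, ∞]
D(4):
  [∞, 57, 88, 57, 85]
  [59, ∞, 59, 57, 67]
  [57, 57, ∞, 57, 85]
  [59, 92, 59, ∞, 67]
  [59, 76, 59, 69, ∞]
D(5):
  [∞, 76, 88, 69, 85]
  [59, ∞, 59, 67, 67]
  [59, 76, ∞, 69, 85]
  [59, 92, 59, ∞, 67]
  [59, 76, 59, 69, ∞]
Answer: T*[0][2] = 88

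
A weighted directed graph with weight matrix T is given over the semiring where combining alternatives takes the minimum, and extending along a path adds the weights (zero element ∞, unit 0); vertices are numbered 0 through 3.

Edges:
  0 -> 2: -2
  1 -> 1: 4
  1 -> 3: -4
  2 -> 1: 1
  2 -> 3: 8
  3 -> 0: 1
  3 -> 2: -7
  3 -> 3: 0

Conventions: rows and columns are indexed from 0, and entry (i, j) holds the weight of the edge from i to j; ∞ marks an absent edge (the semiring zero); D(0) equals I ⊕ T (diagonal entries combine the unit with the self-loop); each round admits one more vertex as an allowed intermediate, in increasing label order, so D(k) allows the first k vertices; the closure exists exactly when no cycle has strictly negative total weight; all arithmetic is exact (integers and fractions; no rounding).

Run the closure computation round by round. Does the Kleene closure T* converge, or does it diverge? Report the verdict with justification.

D(0):
  [0, ∞, -2, ∞]
  [∞, 0, ∞, -4]
  [∞, 1, 0, 8]
  [1, ∞, -7, 0]
D(1):
  [0, ∞, -2, ∞]
  [∞, 0, ∞, -4]
  [∞, 1, 0, 8]
  [1, ∞, -7, 0]
D(2):
  [0, ∞, -2, ∞]
  [∞, 0, ∞, -4]
  [∞, 1, 0, -3]
  [1, ∞, -7, 0]
Detection: at round 3, diagonal entry (3, 3) turns strictly negative.
Key observation: the cycle 3->0->2->1->3 has total weight 1 + (-2) + 1 + (-4), which is strictly negative.
Answer: DIVERGES — negative cycle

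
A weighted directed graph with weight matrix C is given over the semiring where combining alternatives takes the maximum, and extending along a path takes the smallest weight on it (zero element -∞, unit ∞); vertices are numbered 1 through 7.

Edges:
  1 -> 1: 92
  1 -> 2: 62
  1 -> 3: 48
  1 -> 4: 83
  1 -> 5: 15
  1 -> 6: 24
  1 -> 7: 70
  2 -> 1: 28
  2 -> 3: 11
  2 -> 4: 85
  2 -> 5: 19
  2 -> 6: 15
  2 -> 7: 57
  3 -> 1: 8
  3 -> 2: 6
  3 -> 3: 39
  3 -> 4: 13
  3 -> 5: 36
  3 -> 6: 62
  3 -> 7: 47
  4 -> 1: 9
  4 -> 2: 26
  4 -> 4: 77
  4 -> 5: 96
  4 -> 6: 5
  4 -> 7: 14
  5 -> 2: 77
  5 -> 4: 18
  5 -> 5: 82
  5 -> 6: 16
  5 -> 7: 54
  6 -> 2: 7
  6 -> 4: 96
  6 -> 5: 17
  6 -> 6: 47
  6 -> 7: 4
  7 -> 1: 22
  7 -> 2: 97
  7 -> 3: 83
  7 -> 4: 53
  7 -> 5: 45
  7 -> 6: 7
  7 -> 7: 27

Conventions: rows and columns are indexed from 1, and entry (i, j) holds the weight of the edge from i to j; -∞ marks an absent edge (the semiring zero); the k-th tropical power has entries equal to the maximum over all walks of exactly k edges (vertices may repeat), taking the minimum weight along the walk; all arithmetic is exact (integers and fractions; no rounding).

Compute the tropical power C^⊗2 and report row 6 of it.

C^⊗2:
  [92, 70, 70, 83, 83, 48, 70]
  [28, 57, 57, 77, 85, 24, 28]
  [22, 47, 47, 62, 45, 47, 39]
  [26, 77, 14, 77, 82, 16, 54]
  [28, 77, 54, 77, 82, 16, 57]
  [9, 26, 7, 77, 96, 47, 17]
  [28, 45, 39, 85, 53, 62, 57]
Answer: row 6 of C^⊗2 = [9, 26, 7, 77, 96, 47, 17]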